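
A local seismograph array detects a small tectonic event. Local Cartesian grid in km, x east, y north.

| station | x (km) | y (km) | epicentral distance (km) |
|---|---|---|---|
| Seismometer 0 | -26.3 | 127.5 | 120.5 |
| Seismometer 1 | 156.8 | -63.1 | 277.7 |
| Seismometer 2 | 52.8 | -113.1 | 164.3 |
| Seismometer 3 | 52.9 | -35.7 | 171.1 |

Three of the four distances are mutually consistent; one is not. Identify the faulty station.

Seismometer 2

Solve using three stations at a time. Using Seismometer 0, Seismometer 1, Seismometer 3 (subtract circle equations pairwise → linear system) gives (x, y) ≈ (-103.2, 34.5).
Distances from that point to each station vs reported:
  Seismometer 0: calculated 120.7 vs reported 120.5 → residual 0.2 km
  Seismometer 1: calculated 277.8 vs reported 277.7 → residual 0.1 km
  Seismometer 2: calculated 214.8 vs reported 164.3 → residual 50.5 km
  Seismometer 3: calculated 171.2 vs reported 171.1 → residual 0.1 km
Seismometer 0, Seismometer 1, Seismometer 3 are mutually consistent (residuals ≈ 0); Seismometer 2 is off by 50.5 km.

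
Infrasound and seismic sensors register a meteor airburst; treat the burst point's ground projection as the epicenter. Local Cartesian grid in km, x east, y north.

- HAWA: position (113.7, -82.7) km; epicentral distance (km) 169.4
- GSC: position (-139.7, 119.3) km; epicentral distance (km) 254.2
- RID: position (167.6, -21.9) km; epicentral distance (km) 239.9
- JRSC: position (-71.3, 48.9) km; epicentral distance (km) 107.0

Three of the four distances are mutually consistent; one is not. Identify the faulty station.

Solve using three stations at a time. Using HAWA, GSC, RID (subtract circle equations pairwise → linear system) gives (x, y) ≈ (-51.7, -119.1).
Distances from that point to each station vs reported:
  HAWA: calculated 169.3 vs reported 169.4 → residual 0.1 km
  GSC: calculated 254.1 vs reported 254.2 → residual 0.1 km
  RID: calculated 239.8 vs reported 239.9 → residual 0.1 km
  JRSC: calculated 169.2 vs reported 107.0 → residual 62.2 km
HAWA, GSC, RID are mutually consistent (residuals ≈ 0); JRSC is off by 62.2 km.

JRSC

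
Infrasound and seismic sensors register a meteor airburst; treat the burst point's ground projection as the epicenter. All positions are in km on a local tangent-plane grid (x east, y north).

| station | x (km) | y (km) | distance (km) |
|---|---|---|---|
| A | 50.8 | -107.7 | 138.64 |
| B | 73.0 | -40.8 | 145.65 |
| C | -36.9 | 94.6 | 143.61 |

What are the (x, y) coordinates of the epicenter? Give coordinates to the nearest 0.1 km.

x ≈ -72.6 km, y ≈ -44.5 km

Circle about each station: (x − 50.8)² + (y + 107.7)² = 138.64²; (x − 73.0)² + (y + 40.8)² = 145.65²; (x + 36.9)² + (y − 94.6)² = 143.61².
Subtracting pairs of circle equations eliminates x²+y² and gives linear equations (the radical axes):
44.4 x + 133.8 y = -9179.16
-175.4 x + 404.6 y = -5271.94
Solving the 2×2 system: x ≈ -72.6, y ≈ -44.5 km.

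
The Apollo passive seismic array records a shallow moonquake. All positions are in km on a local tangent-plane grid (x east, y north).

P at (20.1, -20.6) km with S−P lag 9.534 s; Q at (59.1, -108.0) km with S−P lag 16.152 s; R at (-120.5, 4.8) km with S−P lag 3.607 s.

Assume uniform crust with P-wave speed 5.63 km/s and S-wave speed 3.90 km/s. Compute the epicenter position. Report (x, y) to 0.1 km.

Distance from S−P lag: d = Δt · v_P v_S / (v_P − v_S) = Δt · (5.63·3.90)/(5.63−3.90) ≈ 12.6919·Δt.
So d_P = 121.00, d_Q = 205.00, d_R = 45.78 km.
Circle about each station: (x − 20.1)² + (y + 20.6)² = 121.00²; (x − 59.1)² + (y + 108.0)² = 205.00²; (x + 120.5)² + (y − 4.8)² = 45.78².
Subtracting the P equation from the Q and R equations removes the quadratic terms:
78.0 x − 174.8 y = -13055.56
-281.2 x + 50.8 y = 26260.11
Solving the 2×2 system: x ≈ -86.9, y ≈ 35.9 km.
Check against P (with the unrounded x, y): √((x − 20.1)²+(y + 20.6)²) = 121.01 ≈ 121.00 km. ✓

(-86.9, 35.9)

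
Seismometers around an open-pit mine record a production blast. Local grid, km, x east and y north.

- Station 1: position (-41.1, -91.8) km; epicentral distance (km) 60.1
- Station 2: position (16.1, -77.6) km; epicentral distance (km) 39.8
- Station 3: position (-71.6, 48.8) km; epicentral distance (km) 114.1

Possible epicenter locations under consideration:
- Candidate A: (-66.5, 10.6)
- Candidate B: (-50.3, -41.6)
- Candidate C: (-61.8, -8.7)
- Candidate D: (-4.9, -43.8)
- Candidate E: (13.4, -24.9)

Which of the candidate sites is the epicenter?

Candidate D

For each candidate, compare |candidate − station| to the reported distance:
Candidate A: residuals Station 1 45.4, Station 2 81.0, Station 3 75.6 → max 81.0 km
Candidate B: residuals Station 1 9.1, Station 2 35.7, Station 3 21.2 → max 35.7 km
Candidate C: residuals Station 1 25.5, Station 2 64.2, Station 3 55.8 → max 64.2 km
Candidate D: residuals Station 1 0.0, Station 2 0.0, Station 3 0.0 → max 0.0 km
Candidate E: residuals Station 1 26.2, Station 2 13.0, Station 3 1.6 → max 26.2 km
Only Candidate D has all residuals ≈ 0.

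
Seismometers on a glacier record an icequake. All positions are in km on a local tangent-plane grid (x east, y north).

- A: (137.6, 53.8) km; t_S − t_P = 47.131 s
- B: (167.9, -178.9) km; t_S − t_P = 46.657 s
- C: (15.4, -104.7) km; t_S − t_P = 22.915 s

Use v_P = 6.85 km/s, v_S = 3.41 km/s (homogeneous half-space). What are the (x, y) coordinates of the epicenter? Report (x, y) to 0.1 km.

Distance from S−P lag: d = Δt · v_P v_S / (v_P − v_S) = Δt · (6.85·3.41)/(6.85−3.41) ≈ 6.7903·Δt.
So d_A = 320.03, d_B = 316.81, d_C = 155.60 km.
Circle about each station: (x − 137.6)² + (y − 53.8)² = 320.03²; (x − 167.9)² + (y + 178.9)² = 316.81²; (x − 15.4)² + (y + 104.7)² = 155.60².
Subtracting pairs of circle equations eliminates x²+y² and gives linear equations (the radical axes):
60.6 x − 465.4 y = 40418.04
-244.4 x − 317.0 y = 67578.89
Solving the 2×2 system: x ≈ -140.2, y ≈ -105.1 km.
Check against A (with the unrounded x, y): √((x − 137.6)²+(y − 53.8)²) = 320.02 ≈ 320.03 km. ✓

x ≈ -140.2 km, y ≈ -105.1 km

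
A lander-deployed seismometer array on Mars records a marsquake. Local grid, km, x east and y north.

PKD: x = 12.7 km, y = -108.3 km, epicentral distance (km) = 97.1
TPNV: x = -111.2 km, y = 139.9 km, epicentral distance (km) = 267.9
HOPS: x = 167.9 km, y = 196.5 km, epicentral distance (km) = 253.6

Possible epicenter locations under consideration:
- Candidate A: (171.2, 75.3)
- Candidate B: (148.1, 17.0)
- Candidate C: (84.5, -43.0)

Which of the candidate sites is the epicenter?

For each candidate, compare |candidate − station| to the reported distance:
Candidate A: residuals PKD 145.5, TPNV 21.8, HOPS 132.4 → max 145.5 km
Candidate B: residuals PKD 87.4, TPNV 19.1, HOPS 73.0 → max 87.4 km
Candidate C: residuals PKD 0.0, TPNV 0.0, HOPS 0.0 → max 0.0 km
Only Candidate C has all residuals ≈ 0.

Candidate C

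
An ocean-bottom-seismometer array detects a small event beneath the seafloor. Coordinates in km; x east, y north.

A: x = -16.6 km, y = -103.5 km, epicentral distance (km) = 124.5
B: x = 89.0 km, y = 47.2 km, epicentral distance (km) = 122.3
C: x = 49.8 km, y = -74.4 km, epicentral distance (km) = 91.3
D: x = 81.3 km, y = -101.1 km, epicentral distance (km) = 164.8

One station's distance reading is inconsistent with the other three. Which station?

C

Solve using three stations at a time. Using A, B, D (subtract circle equations pairwise → linear system) gives (x, y) ≈ (-30.2, 20.2).
Distances from that point to each station vs reported:
  A: calculated 124.4 vs reported 124.5 → residual 0.1 km
  B: calculated 122.2 vs reported 122.3 → residual 0.1 km
  C: calculated 123.9 vs reported 91.3 → residual 32.6 km
  D: calculated 164.7 vs reported 164.8 → residual 0.1 km
A, B, D are mutually consistent (residuals ≈ 0); C is off by 32.6 km.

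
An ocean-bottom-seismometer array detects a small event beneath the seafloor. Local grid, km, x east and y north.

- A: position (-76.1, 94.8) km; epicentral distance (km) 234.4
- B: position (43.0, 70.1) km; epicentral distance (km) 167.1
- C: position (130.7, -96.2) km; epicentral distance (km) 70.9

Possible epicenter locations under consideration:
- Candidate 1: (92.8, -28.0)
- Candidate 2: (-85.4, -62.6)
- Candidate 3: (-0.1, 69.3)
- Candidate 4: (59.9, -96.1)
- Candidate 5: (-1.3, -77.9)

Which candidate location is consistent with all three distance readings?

Candidate 4

For each candidate, compare |candidate − station| to the reported distance:
Candidate 1: residuals A 25.6, B 57.1, C 7.1 → max 57.1 km
Candidate 2: residuals A 76.7, B 17.6, C 147.8 → max 147.8 km
Candidate 3: residuals A 154.2, B 124.0, C 140.0 → max 154.2 km
Candidate 4: residuals A 0.0, B 0.0, C 0.1 → max 0.1 km
Candidate 5: residuals A 46.2, B 12.6, C 62.4 → max 62.4 km
Only Candidate 4 has all residuals ≈ 0.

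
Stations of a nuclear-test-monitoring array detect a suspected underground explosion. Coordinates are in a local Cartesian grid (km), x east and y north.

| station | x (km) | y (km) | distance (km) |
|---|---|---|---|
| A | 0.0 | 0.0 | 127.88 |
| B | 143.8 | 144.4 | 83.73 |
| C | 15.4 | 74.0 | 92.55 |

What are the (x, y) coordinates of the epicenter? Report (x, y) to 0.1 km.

107.8 km east, 68.8 km north

Circle about each station: x² + y² = 127.88²; (x − 143.8)² + (y − 144.4)² = 83.73²; (x − 15.4)² + (y − 74.0)² = 92.55².
Subtracting pairs of circle equations eliminates x²+y² and gives linear equations (the radical axes):
287.6 x + 288.8 y = 50872.38
30.8 x + 148.0 y = 13500.95
Solving the 2×2 system: x ≈ 107.8, y ≈ 68.8 km.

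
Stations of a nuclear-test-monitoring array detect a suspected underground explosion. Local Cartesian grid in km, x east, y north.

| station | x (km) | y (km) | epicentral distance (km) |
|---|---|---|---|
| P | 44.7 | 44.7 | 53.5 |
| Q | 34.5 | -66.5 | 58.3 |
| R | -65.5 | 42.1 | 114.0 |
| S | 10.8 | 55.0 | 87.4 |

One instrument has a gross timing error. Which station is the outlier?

S

Solve using three stations at a time. Using P, Q, R (subtract circle equations pairwise → linear system) gives (x, y) ≈ (36.8, -8.2).
Distances from that point to each station vs reported:
  P: calculated 53.5 vs reported 53.5 → residual 0.0 km
  Q: calculated 58.3 vs reported 58.3 → residual 0.0 km
  R: calculated 114.0 vs reported 114.0 → residual 0.0 km
  S: calculated 68.4 vs reported 87.4 → residual 19.0 km
P, Q, R are mutually consistent (residuals ≈ 0); S is off by 19.0 km.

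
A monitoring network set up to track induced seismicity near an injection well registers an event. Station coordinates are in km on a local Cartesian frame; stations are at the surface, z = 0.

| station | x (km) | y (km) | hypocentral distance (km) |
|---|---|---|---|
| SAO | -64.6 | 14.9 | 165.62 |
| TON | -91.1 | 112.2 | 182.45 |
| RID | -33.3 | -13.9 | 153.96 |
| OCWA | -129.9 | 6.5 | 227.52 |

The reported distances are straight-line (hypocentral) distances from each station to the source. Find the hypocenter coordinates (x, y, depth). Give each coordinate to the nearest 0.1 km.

Each station gives a sphere (x−x_i)² + (y−y_i)² + z² = d_i² (stations at z=0).
Subtracting the SAO sphere from TON and RID: z² cancels, leaving linear equations in x and y:
-53.0 x + 194.6 y = 10634.86
62.6 x − 57.6 y = 633.23
Solving: x ≈ 80.598, y ≈ 76.601 km (keep extra digits for the depth step; rounded: 80.6, 76.6).
Then from the SAO sphere: z² = 165.62² − (x + 64.6)² − (y − 14.9)² with x = 80.598, y = 76.601, so z ≈ 50.403 ≈ 50.4 km.

(80.6, 76.6, 50.4)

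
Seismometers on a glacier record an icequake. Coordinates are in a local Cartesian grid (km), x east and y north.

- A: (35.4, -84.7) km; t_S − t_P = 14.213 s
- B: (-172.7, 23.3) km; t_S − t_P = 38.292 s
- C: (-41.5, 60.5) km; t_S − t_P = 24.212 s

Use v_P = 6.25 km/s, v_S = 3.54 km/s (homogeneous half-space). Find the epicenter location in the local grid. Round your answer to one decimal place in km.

(135.9, -26.7)

Distance from S−P lag: d = Δt · v_P v_S / (v_P − v_S) = Δt · (6.25·3.54)/(6.25−3.54) ≈ 8.1642·Δt.
So d_A = 116.04, d_B = 312.62, d_C = 197.67 km.
Circle about each station: (x − 35.4)² + (y + 84.7)² = 116.04²; (x + 172.7)² + (y − 23.3)² = 312.62²; (x + 41.5)² + (y − 60.5)² = 197.67².
Subtracting the A equation from the B and C equations removes the quadratic terms:
-416.2 x + 216.0 y = -62325.05
-153.8 x + 290.4 y = -28652.90
Solving the 2×2 system: x ≈ 135.9, y ≈ -26.7 km.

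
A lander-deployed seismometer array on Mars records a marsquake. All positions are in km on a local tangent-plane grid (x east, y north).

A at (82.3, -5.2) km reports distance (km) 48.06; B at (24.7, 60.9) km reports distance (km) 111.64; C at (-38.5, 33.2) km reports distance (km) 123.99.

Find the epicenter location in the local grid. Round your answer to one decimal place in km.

Circle about each station: (x − 82.3)² + (y + 5.2)² = 48.06²; (x − 24.7)² + (y − 60.9)² = 111.64²; (x + 38.5)² + (y − 33.2)² = 123.99².
Subtracting pairs of circle equations eliminates x²+y² and gives linear equations (the radical axes):
-115.2 x + 132.2 y = -12635.16
-241.6 x + 76.8 y = -17279.60
Solving the 2×2 system: x ≈ 56.9, y ≈ -46.0 km.

(56.9, -46.0)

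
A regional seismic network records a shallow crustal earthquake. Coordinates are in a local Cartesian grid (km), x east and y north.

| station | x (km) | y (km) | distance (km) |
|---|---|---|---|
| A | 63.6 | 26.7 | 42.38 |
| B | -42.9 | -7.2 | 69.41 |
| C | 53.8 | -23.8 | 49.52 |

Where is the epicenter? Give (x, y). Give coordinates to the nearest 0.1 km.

Circle about each station: (x − 63.6)² + (y − 26.7)² = 42.38²; (x + 42.9)² + (y + 7.2)² = 69.41²; (x − 53.8)² + (y + 23.8)² = 49.52².
Subtracting the A equation from the B and C equations removes the quadratic terms:
-213.0 x − 67.8 y = -5887.28
-19.6 x − 101.0 y = -1953.14
Solving the 2×2 system: x ≈ 22.9, y ≈ 14.9 km.

22.9 km east, 14.9 km north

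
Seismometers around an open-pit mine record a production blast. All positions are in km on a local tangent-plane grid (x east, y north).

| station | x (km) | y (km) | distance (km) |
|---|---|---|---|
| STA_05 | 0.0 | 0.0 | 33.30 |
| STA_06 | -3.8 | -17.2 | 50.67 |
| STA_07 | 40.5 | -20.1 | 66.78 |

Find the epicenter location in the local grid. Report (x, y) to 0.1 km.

Circle about each station: x² + y² = 33.30²; (x + 3.8)² + (y + 17.2)² = 50.67²; (x − 40.5)² + (y + 20.1)² = 66.78².
Subtracting the STA_05 equation from the STA_06 and STA_07 equations removes the quadratic terms:
-7.6 x − 34.4 y = -1148.28
81.0 x − 40.2 y = -1306.42
Solving the 2×2 system: x ≈ 0.4, y ≈ 33.3 km.

0.4 km east, 33.3 km north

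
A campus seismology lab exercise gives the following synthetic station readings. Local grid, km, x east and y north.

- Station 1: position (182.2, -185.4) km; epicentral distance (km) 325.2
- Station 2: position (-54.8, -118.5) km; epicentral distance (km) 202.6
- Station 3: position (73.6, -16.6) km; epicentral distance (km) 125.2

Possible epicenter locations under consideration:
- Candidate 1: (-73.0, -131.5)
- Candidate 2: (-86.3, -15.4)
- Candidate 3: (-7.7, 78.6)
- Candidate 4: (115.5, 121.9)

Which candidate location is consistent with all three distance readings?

Candidate 3

For each candidate, compare |candidate − station| to the reported distance:
Candidate 1: residuals Station 1 64.4, Station 2 180.2, Station 3 61.1 → max 180.2 km
Candidate 2: residuals Station 1 7.4, Station 2 94.8, Station 3 34.7 → max 94.8 km
Candidate 3: residuals Station 1 0.0, Station 2 0.0, Station 3 0.0 → max 0.0 km
Candidate 4: residuals Station 1 10.7, Station 2 92.0, Station 3 19.5 → max 92.0 km
Only Candidate 3 has all residuals ≈ 0.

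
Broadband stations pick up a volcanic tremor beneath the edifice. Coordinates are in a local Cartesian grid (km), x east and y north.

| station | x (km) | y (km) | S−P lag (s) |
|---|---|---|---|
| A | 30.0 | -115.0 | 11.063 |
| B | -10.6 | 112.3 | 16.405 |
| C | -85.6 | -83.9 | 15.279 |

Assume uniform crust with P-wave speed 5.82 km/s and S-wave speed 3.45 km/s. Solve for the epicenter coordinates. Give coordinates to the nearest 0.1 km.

Distance from S−P lag: d = Δt · v_P v_S / (v_P − v_S) = Δt · (5.82·3.45)/(5.82−3.45) ≈ 8.4722·Δt.
So d_A = 93.73, d_B = 138.99, d_C = 129.45 km.
Circle about each station: (x − 30.0)² + (y + 115.0)² = 93.73²; (x + 10.6)² + (y − 112.3)² = 138.99²; (x + 85.6)² + (y + 83.9)² = 129.45².
Subtracting the A equation from the B and C equations removes the quadratic terms:
-81.2 x + 454.6 y = -11934.26
-231.2 x + 62.2 y = -7730.42
Solving the 2×2 system: x ≈ 27.7, y ≈ -21.3 km.
Check against A (with the unrounded x, y): √((x − 30.0)²+(y + 115.0)²) = 93.72 ≈ 93.73 km. ✓

27.7 km east, -21.3 km north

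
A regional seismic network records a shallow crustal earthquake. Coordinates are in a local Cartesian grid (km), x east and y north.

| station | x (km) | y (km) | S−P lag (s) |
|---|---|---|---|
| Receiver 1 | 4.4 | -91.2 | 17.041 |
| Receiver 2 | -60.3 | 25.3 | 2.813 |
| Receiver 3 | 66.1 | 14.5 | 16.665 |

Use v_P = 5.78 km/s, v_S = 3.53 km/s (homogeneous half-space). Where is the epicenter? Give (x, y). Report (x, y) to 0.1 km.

Distance from S−P lag: d = Δt · v_P v_S / (v_P − v_S) = Δt · (5.78·3.53)/(5.78−3.53) ≈ 9.0682·Δt.
So d_Receiver 1 = 154.53, d_Receiver 2 = 25.51, d_Receiver 3 = 151.12 km.
Circle about each station: (x − 4.4)² + (y + 91.2)² = 154.53²; (x + 60.3)² + (y − 25.3)² = 25.51²; (x − 66.1)² + (y − 14.5)² = 151.12².
Subtracting pairs of circle equations eliminates x²+y² and gives linear equations (the radical axes):
-129.4 x + 233.0 y = 19168.14
123.4 x + 211.4 y = -2715.07
Solving the 2×2 system: x ≈ -83.5, y ≈ 35.9 km.

-83.5 km east, 35.9 km north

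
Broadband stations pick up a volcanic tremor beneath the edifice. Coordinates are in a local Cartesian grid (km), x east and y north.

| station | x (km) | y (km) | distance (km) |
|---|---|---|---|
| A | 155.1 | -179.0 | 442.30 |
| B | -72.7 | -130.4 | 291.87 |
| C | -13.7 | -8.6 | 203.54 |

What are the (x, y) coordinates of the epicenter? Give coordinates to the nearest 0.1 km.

Circle about each station: (x − 155.1)² + (y + 179.0)² = 442.30²; (x + 72.7)² + (y + 130.4)² = 291.87²; (x + 13.7)² + (y + 8.6)² = 203.54².
Subtracting the A equation from the B and C equations removes the quadratic terms:
-455.6 x + 97.2 y = 76633.63
-337.6 x + 340.8 y = 98365.40
Solving the 2×2 system: x ≈ -135.2, y ≈ 154.7 km.

x ≈ -135.2 km, y ≈ 154.7 km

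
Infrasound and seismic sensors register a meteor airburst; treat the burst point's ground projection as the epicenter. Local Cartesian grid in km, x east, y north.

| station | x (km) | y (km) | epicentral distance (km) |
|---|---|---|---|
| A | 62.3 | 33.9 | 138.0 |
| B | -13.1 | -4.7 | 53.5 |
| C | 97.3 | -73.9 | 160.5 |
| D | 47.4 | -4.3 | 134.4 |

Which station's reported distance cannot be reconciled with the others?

Solve using three stations at a time. Using A, B, C (subtract circle equations pairwise → linear system) gives (x, y) ≈ (-58.0, -33.6).
Distances from that point to each station vs reported:
  A: calculated 138.0 vs reported 138.0 → residual 0.0 km
  B: calculated 53.4 vs reported 53.5 → residual 0.1 km
  C: calculated 160.5 vs reported 160.5 → residual 0.0 km
  D: calculated 109.4 vs reported 134.4 → residual 25.0 km
A, B, C are mutually consistent (residuals ≈ 0); D is off by 25.0 km.

D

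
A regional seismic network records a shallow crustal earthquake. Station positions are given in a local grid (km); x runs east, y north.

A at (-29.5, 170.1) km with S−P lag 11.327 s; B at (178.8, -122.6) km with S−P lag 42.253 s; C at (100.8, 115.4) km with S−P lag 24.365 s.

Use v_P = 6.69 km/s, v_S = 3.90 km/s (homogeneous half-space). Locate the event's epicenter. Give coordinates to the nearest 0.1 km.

(-126.7, 128.0)

Distance from S−P lag: d = Δt · v_P v_S / (v_P − v_S) = Δt · (6.69·3.90)/(6.69−3.90) ≈ 9.3516·Δt.
So d_A = 105.93, d_B = 395.13, d_C = 227.85 km.
Circle about each station: (x + 29.5)² + (y − 170.1)² = 105.93²; (x − 178.8)² + (y + 122.6)² = 395.13²; (x − 100.8)² + (y − 115.4)² = 227.85².
Subtracting the A equation from the B and C equations removes the quadratic terms:
416.6 x − 585.4 y = -127710.61
260.6 x − 109.4 y = -47020.92
Solving the 2×2 system: x ≈ -126.7, y ≈ 128.0 km.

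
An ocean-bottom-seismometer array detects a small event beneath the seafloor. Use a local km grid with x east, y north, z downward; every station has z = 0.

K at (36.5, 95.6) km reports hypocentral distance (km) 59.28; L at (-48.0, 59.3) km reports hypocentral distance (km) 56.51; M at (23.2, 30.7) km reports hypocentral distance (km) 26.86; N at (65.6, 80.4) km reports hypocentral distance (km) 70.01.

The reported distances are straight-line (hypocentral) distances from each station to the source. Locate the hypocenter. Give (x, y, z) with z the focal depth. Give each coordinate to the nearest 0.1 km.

(5.6, 46.6, 12.6)

Each station gives a sphere (x−x_i)² + (y−y_i)² + z² = d_i² (stations at z=0).
Subtracting the K sphere from L and M: z² cancels, leaving linear equations in x and y:
-169.0 x − 72.6 y = -4330.38
-26.6 x − 129.8 y = -6198.22
Solving: x ≈ 5.603, y ≈ 46.604 km (keep extra digits for the depth step; rounded: 5.6, 46.6).
Then from the K sphere: z² = 59.28² − (x − 36.5)² − (y − 95.6)² with x = 5.603, y = 46.604, so z ≈ 12.605 ≈ 12.6 km.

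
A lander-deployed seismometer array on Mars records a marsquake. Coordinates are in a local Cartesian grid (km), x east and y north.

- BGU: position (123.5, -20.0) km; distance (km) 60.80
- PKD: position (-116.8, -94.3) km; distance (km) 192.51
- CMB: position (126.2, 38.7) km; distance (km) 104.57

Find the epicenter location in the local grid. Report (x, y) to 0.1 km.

x ≈ 70.5 km, y ≈ -49.8 km

Circle about each station: (x − 123.5)² + (y + 20.0)² = 60.80²; (x + 116.8)² + (y + 94.3)² = 192.51²; (x − 126.2)² + (y − 38.7)² = 104.57².
Subtracting the BGU equation from the PKD and CMB equations removes the quadratic terms:
-480.6 x − 148.6 y = -26480.98
5.4 x + 117.4 y = -5466.36
Solving the 2×2 system: x ≈ 70.5, y ≈ -49.8 km.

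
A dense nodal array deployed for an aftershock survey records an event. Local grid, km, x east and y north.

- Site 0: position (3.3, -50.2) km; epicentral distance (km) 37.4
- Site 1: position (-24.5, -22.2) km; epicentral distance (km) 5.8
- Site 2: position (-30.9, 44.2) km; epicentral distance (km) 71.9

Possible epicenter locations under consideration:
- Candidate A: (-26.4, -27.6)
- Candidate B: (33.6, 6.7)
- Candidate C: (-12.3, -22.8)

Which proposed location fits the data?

For each candidate, compare |candidate − station| to the reported distance:
Candidate A: residuals Site 0 0.1, Site 1 0.1, Site 2 0.0 → max 0.1 km
Candidate B: residuals Site 0 27.1, Site 1 59.1, Site 2 2.7 → max 59.1 km
Candidate C: residuals Site 0 5.9, Site 1 6.4, Site 2 2.4 → max 6.4 km
Only Candidate A has all residuals ≈ 0.

Candidate A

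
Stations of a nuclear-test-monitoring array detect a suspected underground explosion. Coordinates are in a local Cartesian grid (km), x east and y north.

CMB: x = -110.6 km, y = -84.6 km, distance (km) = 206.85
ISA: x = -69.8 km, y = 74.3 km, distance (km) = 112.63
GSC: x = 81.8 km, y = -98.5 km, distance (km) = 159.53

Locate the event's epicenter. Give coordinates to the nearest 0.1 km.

x ≈ 41.3 km, y ≈ 55.8 km

Circle about each station: (x + 110.6)² + (y + 84.6)² = 206.85²; (x + 69.8)² + (y − 74.3)² = 112.63²; (x − 81.8)² + (y + 98.5)² = 159.53².
Subtracting the CMB equation from the ISA and GSC equations removes the quadratic terms:
81.6 x + 317.8 y = 21104.42
384.8 x − 27.8 y = 14341.07
Solving the 2×2 system: x ≈ 41.3, y ≈ 55.8 km.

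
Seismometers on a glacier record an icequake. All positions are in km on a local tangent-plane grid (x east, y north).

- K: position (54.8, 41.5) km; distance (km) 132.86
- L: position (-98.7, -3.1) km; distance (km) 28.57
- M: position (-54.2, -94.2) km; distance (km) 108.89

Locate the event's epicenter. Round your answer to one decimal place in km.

Circle about each station: (x − 54.8)² + (y − 41.5)² = 132.86²; (x + 98.7)² + (y + 3.1)² = 28.57²; (x + 54.2)² + (y + 94.2)² = 108.89².
Subtracting pairs of circle equations eliminates x²+y² and gives linear equations (the radical axes):
-307.0 x − 89.2 y = 21861.54
-218.0 x − 271.4 y = 12880.74
Solving the 2×2 system: x ≈ -74.9, y ≈ 12.7 km.
Check against K (with the unrounded x, y): √((x − 54.8)²+(y − 41.5)²) = 132.86 ≈ 132.86 km. ✓

x ≈ -74.9 km, y ≈ 12.7 km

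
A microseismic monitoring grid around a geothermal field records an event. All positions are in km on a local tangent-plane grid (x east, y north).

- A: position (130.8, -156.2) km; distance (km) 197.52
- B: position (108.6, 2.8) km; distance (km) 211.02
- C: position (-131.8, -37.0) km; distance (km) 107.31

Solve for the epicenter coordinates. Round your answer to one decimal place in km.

-63.3 km east, -119.6 km north

Circle about each station: (x − 130.8)² + (y + 156.2)² = 197.52²; (x − 108.6)² + (y − 2.8)² = 211.02²; (x + 131.8)² + (y + 37.0)² = 107.31².
Subtracting the A equation from the B and C equations removes the quadratic terms:
-44.4 x + 318.0 y = -35220.57
-525.2 x + 238.4 y = 4731.87
Solving the 2×2 system: x ≈ -63.3, y ≈ -119.6 km.
Check against A (with the unrounded x, y): √((x − 130.8)²+(y + 156.2)²) = 197.52 ≈ 197.52 km. ✓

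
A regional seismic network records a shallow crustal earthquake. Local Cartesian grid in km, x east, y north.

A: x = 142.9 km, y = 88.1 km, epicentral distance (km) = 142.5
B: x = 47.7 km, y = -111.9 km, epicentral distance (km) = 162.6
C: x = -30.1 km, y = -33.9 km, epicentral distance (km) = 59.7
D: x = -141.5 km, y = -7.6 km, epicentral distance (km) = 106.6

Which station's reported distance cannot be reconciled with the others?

A

Solve using three stations at a time. Using B, C, D (subtract circle equations pairwise → linear system) gives (x, y) ≈ (-40.0, 25.1).
Distances from that point to each station vs reported:
  A: calculated 193.4 vs reported 142.5 → residual 50.9 km
  B: calculated 162.6 vs reported 162.6 → residual 0.0 km
  C: calculated 59.8 vs reported 59.7 → residual 0.1 km
  D: calculated 106.7 vs reported 106.6 → residual 0.1 km
B, C, D are mutually consistent (residuals ≈ 0); A is off by 50.9 km.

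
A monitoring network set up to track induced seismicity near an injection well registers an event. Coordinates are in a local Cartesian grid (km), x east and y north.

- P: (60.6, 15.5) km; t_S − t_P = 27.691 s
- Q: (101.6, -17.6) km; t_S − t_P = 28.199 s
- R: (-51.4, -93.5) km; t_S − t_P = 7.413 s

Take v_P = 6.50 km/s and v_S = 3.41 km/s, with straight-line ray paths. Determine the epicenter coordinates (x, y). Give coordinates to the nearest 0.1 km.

Distance from S−P lag: d = Δt · v_P v_S / (v_P − v_S) = Δt · (6.50·3.41)/(6.50−3.41) ≈ 7.1731·Δt.
So d_P = 198.63, d_Q = 202.28, d_R = 53.17 km.
Circle about each station: (x − 60.6)² + (y − 15.5)² = 198.63²; (x − 101.6)² + (y + 17.6)² = 202.28²; (x + 51.4)² + (y + 93.5)² = 53.17².
Subtracting pairs of circle equations eliminates x²+y² and gives linear equations (the radical axes):
82.0 x − 66.2 y = 5256.39
-224.0 x − 218.0 y = 44098.43
Solving the 2×2 system: x ≈ -54.2, y ≈ -146.6 km.
Check against P (with the unrounded x, y): √((x − 60.6)²+(y − 15.5)²) = 198.62 ≈ 198.63 km. ✓

x ≈ -54.2 km, y ≈ -146.6 km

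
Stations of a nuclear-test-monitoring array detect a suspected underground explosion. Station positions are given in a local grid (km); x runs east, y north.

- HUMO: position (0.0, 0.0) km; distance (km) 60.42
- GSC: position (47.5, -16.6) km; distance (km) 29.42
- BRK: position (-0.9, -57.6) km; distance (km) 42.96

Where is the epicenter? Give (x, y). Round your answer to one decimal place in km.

40.2 km east, -45.1 km north

Circle about each station: x² + y² = 60.42²; (x − 47.5)² + (y + 16.6)² = 29.42²; (x + 0.9)² + (y + 57.6)² = 42.96².
Subtracting pairs of circle equations eliminates x²+y² and gives linear equations (the radical axes):
95.0 x − 33.2 y = 5316.85
-1.8 x − 115.2 y = 5123.58
Solving the 2×2 system: x ≈ 40.2, y ≈ -45.1 km.
Check against HUMO (with the unrounded x, y): √(x²+y²) = 60.42 ≈ 60.42 km. ✓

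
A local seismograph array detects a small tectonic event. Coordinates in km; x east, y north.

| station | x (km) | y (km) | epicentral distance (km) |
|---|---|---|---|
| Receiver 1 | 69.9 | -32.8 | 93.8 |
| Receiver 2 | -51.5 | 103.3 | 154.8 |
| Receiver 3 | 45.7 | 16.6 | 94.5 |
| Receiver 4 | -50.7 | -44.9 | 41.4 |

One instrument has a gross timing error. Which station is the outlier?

Solve using three stations at a time. Using Receiver 1, Receiver 2, Receiver 3 (subtract circle equations pairwise → linear system) gives (x, y) ≈ (-22.6, -48.8).
Distances from that point to each station vs reported:
  Receiver 1: calculated 93.9 vs reported 93.8 → residual 0.1 km
  Receiver 2: calculated 154.8 vs reported 154.8 → residual 0.0 km
  Receiver 3: calculated 94.6 vs reported 94.5 → residual 0.1 km
  Receiver 4: calculated 28.4 vs reported 41.4 → residual 13.0 km
Receiver 1, Receiver 2, Receiver 3 are mutually consistent (residuals ≈ 0); Receiver 4 is off by 13.0 km.

Receiver 4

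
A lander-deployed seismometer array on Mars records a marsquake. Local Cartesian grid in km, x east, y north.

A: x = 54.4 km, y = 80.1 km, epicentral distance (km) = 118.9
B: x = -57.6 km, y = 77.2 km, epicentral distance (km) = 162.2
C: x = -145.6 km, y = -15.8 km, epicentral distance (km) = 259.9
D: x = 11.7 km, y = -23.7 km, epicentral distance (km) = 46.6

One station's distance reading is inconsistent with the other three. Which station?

C

Solve using three stations at a time. Using A, B, D (subtract circle equations pairwise → linear system) gives (x, y) ≈ (55.8, -38.8).
Distances from that point to each station vs reported:
  A: calculated 118.9 vs reported 118.9 → residual 0.0 km
  B: calculated 162.2 vs reported 162.2 → residual 0.0 km
  C: calculated 202.7 vs reported 259.9 → residual 57.2 km
  D: calculated 46.6 vs reported 46.6 → residual 0.0 km
A, B, D are mutually consistent (residuals ≈ 0); C is off by 57.2 km.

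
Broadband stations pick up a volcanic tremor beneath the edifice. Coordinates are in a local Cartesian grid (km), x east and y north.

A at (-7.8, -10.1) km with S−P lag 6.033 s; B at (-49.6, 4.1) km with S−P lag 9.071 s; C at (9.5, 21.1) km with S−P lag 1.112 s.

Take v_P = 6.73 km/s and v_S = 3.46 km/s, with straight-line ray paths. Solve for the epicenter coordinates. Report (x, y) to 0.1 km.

x ≈ 10.0 km, y ≈ 29.0 km

Distance from S−P lag: d = Δt · v_P v_S / (v_P − v_S) = Δt · (6.73·3.46)/(6.73−3.46) ≈ 7.1210·Δt.
So d_A = 42.96, d_B = 64.59, d_C = 7.92 km.
Circle about each station: (x + 7.8)² + (y + 10.1)² = 42.96²; (x + 49.6)² + (y − 4.1)² = 64.59²; (x − 9.5)² + (y − 21.1)² = 7.92².
Subtracting pairs of circle equations eliminates x²+y² and gives linear equations (the radical axes):
-83.6 x + 28.4 y = -12.19
34.6 x + 62.4 y = 2155.45
Solving the 2×2 system: x ≈ 10.0, y ≈ 29.0 km.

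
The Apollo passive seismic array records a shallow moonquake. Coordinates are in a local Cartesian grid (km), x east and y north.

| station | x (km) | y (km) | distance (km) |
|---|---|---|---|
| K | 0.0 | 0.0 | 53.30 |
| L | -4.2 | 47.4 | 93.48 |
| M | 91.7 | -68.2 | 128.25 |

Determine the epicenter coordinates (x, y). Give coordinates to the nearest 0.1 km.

Circle about each station: x² + y² = 53.30²; (x + 4.2)² + (y − 47.4)² = 93.48²; (x − 91.7)² + (y + 68.2)² = 128.25².
Subtracting pairs of circle equations eliminates x²+y² and gives linear equations (the radical axes):
-8.4 x + 94.8 y = -3633.22
183.4 x − 136.4 y = -547.04
Solving the 2×2 system: x ≈ -33.7, y ≈ -41.3 km.

-33.7 km east, -41.3 km north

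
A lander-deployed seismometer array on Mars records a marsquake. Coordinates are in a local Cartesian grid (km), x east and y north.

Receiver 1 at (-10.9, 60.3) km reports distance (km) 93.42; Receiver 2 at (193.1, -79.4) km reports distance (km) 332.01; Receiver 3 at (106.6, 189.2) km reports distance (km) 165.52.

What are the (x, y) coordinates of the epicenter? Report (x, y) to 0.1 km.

Circle about each station: (x + 10.9)² + (y − 60.3)² = 93.42²; (x − 193.1)² + (y + 79.4)² = 332.01²; (x − 106.6)² + (y − 189.2)² = 165.52².
Subtracting the Receiver 1 equation from the Receiver 2 and Receiver 3 equations removes the quadratic terms:
408.0 x − 279.4 y = -61666.27
235.0 x + 257.8 y = 24735.73
Solving the 2×2 system: x ≈ -52.6, y ≈ 143.9 km.
Check against Receiver 1 (with the unrounded x, y): √((x + 10.9)²+(y − 60.3)²) = 93.42 ≈ 93.42 km. ✓

x ≈ -52.6 km, y ≈ 143.9 km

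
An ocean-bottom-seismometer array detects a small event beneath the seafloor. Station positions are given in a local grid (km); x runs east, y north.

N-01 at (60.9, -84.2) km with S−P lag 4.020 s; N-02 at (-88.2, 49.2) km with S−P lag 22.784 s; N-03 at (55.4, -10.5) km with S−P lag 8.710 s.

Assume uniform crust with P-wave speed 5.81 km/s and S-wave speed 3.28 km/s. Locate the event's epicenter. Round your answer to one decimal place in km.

Distance from S−P lag: d = Δt · v_P v_S / (v_P − v_S) = Δt · (5.81·3.28)/(5.81−3.28) ≈ 7.5323·Δt.
So d_N-01 = 30.28, d_N-02 = 171.62, d_N-03 = 65.61 km.
Circle about each station: (x − 60.9)² + (y + 84.2)² = 30.28²; (x + 88.2)² + (y − 49.2)² = 171.62²; (x − 55.4)² + (y + 10.5)² = 65.61².
Subtracting the N-01 equation from the N-02 and N-03 equations removes the quadratic terms:
-298.2 x + 266.8 y = -29135.12
-11.0 x + 147.4 y = -11006.83
Solving the 2×2 system: x ≈ 33.1, y ≈ -72.2 km.

33.1 km east, -72.2 km north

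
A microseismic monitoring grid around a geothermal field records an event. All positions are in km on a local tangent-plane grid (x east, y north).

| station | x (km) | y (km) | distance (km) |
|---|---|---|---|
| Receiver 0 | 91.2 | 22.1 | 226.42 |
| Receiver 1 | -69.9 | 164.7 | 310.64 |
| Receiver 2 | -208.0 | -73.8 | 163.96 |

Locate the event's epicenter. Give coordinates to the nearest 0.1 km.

-60.7 km east, -145.8 km north

Circle about each station: (x − 91.2)² + (y − 22.1)² = 226.42²; (x + 69.9)² + (y − 164.7)² = 310.64²; (x + 208.0)² + (y + 73.8)² = 163.96².
Subtracting pairs of circle equations eliminates x²+y² and gives linear equations (the radical axes):
-322.2 x + 285.2 y = -22024.94
-598.4 x − 191.8 y = 64287.72
Solving the 2×2 system: x ≈ -60.7, y ≈ -145.8 km.
Check against Receiver 0 (with the unrounded x, y): √((x − 91.2)²+(y − 22.1)²) = 226.42 ≈ 226.42 km. ✓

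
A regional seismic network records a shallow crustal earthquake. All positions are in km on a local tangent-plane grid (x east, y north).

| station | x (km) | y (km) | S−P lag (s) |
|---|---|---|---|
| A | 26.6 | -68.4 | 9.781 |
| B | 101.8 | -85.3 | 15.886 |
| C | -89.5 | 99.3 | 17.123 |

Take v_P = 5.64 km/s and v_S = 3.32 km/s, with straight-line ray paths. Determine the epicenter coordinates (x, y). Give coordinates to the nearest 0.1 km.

(15.8, 9.8)

Distance from S−P lag: d = Δt · v_P v_S / (v_P − v_S) = Δt · (5.64·3.32)/(5.64−3.32) ≈ 8.0710·Δt.
So d_A = 78.94, d_B = 128.22, d_C = 138.20 km.
Circle about each station: (x − 26.6)² + (y + 68.4)² = 78.94²; (x − 101.8)² + (y + 85.3)² = 128.22²; (x + 89.5)² + (y − 99.3)² = 138.20².
Subtracting pairs of circle equations eliminates x²+y² and gives linear equations (the radical axes):
150.4 x − 33.8 y = 2044.37
-232.2 x + 335.4 y = -383.10
Solving the 2×2 system: x ≈ 15.8, y ≈ 9.8 km.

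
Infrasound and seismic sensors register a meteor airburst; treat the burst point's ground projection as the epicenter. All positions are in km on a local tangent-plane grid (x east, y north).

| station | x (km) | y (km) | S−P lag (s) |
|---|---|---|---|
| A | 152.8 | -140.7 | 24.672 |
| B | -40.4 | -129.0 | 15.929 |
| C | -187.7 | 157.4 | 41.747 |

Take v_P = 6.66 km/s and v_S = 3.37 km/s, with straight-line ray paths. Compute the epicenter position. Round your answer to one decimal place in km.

(19.3, -38.2)

Distance from S−P lag: d = Δt · v_P v_S / (v_P − v_S) = Δt · (6.66·3.37)/(6.66−3.37) ≈ 6.8219·Δt.
So d_A = 168.31, d_B = 108.67, d_C = 284.80 km.
Circle about each station: (x − 152.8)² + (y + 140.7)² = 168.31²; (x + 40.4)² + (y + 129.0)² = 108.67²; (x + 187.7)² + (y − 157.4)² = 284.80².
Subtracting pairs of circle equations eliminates x²+y² and gives linear equations (the radical axes):
-386.4 x + 23.4 y = -8352.08
-681.0 x + 596.2 y = -35921.06
Solving the 2×2 system: x ≈ 19.3, y ≈ -38.2 km.
Check against A (with the unrounded x, y): √((x − 152.8)²+(y + 140.7)²) = 168.31 ≈ 168.31 km. ✓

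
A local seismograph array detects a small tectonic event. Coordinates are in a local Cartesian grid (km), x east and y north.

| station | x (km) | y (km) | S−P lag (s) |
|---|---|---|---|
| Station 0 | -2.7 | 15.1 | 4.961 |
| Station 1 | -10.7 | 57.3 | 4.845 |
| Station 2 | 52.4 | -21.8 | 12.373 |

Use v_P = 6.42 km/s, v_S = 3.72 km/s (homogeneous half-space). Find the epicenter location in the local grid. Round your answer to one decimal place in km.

(-43.9, 30.2)

Distance from S−P lag: d = Δt · v_P v_S / (v_P − v_S) = Δt · (6.42·3.72)/(6.42−3.72) ≈ 8.8453·Δt.
So d_Station 0 = 43.88, d_Station 1 = 42.86, d_Station 2 = 109.44 km.
Circle about each station: (x + 2.7)² + (y − 15.1)² = 43.88²; (x + 10.7)² + (y − 57.3)² = 42.86²; (x − 52.4)² + (y + 21.8)² = 109.44².
Subtracting pairs of circle equations eliminates x²+y² and gives linear equations (the radical axes):
-16.0 x + 84.4 y = 3250.95
110.2 x − 73.8 y = -7065.96
Solving the 2×2 system: x ≈ -43.9, y ≈ 30.2 km.
Check against Station 0 (with the unrounded x, y): √((x + 2.7)²+(y − 15.1)²) = 43.88 ≈ 43.88 km. ✓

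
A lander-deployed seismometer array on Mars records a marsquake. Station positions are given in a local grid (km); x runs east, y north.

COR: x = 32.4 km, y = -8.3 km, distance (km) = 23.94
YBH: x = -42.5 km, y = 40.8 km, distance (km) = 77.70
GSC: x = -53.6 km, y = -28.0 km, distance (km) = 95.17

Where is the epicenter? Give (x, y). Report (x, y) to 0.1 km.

Circle about each station: (x − 32.4)² + (y + 8.3)² = 23.94²; (x + 42.5)² + (y − 40.8)² = 77.70²; (x + 53.6)² + (y + 28.0)² = 95.17².
Subtracting the COR equation from the YBH and GSC equations removes the quadratic terms:
-149.8 x + 98.2 y = -3111.93
-172.0 x − 39.4 y = -5945.90
Solving the 2×2 system: x ≈ 31.0, y ≈ 15.6 km.
Check against COR (with the unrounded x, y): √((x − 32.4)²+(y + 8.3)²) = 23.94 ≈ 23.94 km. ✓

x ≈ 31.0 km, y ≈ 15.6 km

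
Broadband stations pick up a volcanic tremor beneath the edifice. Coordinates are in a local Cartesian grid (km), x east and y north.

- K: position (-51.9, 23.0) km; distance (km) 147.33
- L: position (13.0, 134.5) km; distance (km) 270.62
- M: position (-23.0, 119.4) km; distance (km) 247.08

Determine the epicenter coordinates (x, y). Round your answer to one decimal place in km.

(-69.3, -123.3)

Circle about each station: (x + 51.9)² + (y − 23.0)² = 147.33²; (x − 13.0)² + (y − 134.5)² = 270.62²; (x + 23.0)² + (y − 119.4)² = 247.08².
Subtracting the K equation from the L and M equations removes the quadratic terms:
129.8 x + 223.0 y = -36492.42
57.8 x + 192.8 y = -27779.65
Solving the 2×2 system: x ≈ -69.3, y ≈ -123.3 km.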